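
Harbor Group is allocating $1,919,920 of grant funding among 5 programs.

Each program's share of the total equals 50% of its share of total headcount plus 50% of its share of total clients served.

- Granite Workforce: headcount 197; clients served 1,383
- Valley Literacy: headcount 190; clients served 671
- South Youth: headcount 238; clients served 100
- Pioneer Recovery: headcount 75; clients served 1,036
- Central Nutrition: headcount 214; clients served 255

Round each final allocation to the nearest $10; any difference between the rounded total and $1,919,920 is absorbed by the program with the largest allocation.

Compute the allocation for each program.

Headcount total 914; clients served total 3,445.
Composite weights (50% headcount + 50% clients served): Granite Workforce 0.3085; Valley Literacy 0.2013; South Youth 0.1447; Pioneer Recovery 0.1914; Central Nutrition 0.1541.
Proportional shares: Granite Workforce 592,283.30; Valley Literacy 386,530.29; South Youth 277,833.01; Pioneer Recovery 367,455.97; Central Nutrition 295,817.42.
After rounding ($10): Granite Workforce $592,280; Valley Literacy $386,530; South Youth $277,830; Pioneer Recovery $367,460; Central Nutrition $295,820. Sum = $1,919,920.
Sum already equals the total — no adjustment.

Granite Workforce: $592,280 | Valley Literacy: $386,530 | South Youth: $277,830 | Pioneer Recovery: $367,460 | Central Nutrition: $295,820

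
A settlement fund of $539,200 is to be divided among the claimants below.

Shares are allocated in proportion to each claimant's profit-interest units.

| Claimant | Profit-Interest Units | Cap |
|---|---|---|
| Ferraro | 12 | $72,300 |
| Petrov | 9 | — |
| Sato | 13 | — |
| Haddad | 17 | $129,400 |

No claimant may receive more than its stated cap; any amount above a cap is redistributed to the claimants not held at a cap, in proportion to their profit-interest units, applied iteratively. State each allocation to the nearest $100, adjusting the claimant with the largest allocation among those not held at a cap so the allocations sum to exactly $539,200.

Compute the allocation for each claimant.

Ferraro: $72,300; Petrov: $138,100; Sato: $199,400; Haddad: $129,400

Profit-interest units total: 51.
Proportional shares (ignoring caps): Ferraro 126,870.59; Petrov 95,152.94; Sato 137,443.14; Haddad 179,733.33.
Cap binds for Ferraro ($72,300), Haddad ($129,400); residual $337,500 reallocated over remaining profit-interest units 22.
Redistributed shares: Petrov 138,068.18 → $138,100; Sato 199,431.82 → $199,400.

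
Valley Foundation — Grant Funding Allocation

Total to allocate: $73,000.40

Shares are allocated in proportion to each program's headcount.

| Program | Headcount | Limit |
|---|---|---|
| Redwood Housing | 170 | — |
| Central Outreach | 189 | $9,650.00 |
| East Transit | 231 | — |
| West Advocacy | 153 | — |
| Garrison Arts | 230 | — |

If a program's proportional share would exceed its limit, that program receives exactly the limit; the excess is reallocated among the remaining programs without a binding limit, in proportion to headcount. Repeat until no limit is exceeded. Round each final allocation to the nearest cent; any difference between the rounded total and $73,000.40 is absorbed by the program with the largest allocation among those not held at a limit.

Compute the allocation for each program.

Redwood Housing: $13,736.69 · Central Outreach: $9,650.00 · East Transit: $18,665.75 · West Advocacy: $12,363.02 · Garrison Arts: $18,584.94

Headcount total: 973.
Unconstrained shares: Redwood Housing 12,754.4378; Central Outreach 14,179.9338; East Transit 17,331.0302; West Advocacy 11,478.9940; Garrison Arts 17,256.0041.
Cap binds for Central Outreach ($9,650.00); balance $63,350.40 reallocated over remaining headcount 784.
Remaining shares: Redwood Housing 13,736.6939 → $13,736.69; East Transit 18,665.7429 → $18,665.74; West Advocacy 12,363.0245 → $12,363.02; Garrison Arts 18,584.9388 → $18,584.94.
Rounding difference +$0.01 applied to East Transit → $18,665.75.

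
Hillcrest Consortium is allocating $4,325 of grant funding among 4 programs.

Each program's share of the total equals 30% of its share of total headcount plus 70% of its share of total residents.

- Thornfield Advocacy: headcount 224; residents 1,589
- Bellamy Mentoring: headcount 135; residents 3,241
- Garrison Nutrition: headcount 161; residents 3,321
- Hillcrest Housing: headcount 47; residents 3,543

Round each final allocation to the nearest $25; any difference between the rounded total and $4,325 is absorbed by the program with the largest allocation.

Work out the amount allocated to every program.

Totals — headcount 567, residents 11,694.
Blended shares (30% headcount + 70% residents): Thornfield Advocacy 0.2136; Bellamy Mentoring 0.2654; Garrison Nutrition 0.2840; Hillcrest Housing 0.2370.
Pro-rata amounts: Thornfield Advocacy 923.97; Bellamy Mentoring 1,148.00; Garrison Nutrition 1,228.21; Hillcrest Housing 1,024.81.
After rounding ($25): Thornfield Advocacy $925; Bellamy Mentoring $1,150; Garrison Nutrition $1,225; Hillcrest Housing $1,025. Sum = $4,325.
Sum already equals the total — no adjustment.

Thornfield Advocacy: $925 · Bellamy Mentoring: $1,150 · Garrison Nutrition: $1,225 · Hillcrest Housing: $1,025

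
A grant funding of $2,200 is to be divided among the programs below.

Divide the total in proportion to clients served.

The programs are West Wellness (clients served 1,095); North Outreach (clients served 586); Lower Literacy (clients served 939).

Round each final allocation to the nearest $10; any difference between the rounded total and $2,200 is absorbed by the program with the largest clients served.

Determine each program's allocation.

West Wellness: $920 · North Outreach: $490 · Lower Literacy: $790

Clients served total: 1,095 + 586 + 939 = 2,620.
Unrounded shares: West Wellness 919.47; North Outreach 492.06; Lower Literacy 788.47.
After rounding ($10): West Wellness $920; North Outreach $490; Lower Literacy $790. Sum = $2,200.
No rounding difference to absorb.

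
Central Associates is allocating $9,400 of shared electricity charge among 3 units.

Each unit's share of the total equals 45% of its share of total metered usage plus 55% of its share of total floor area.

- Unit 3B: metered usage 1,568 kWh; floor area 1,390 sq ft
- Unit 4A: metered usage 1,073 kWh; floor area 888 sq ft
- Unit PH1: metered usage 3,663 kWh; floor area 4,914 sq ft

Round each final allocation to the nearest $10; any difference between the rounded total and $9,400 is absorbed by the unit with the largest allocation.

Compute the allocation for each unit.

Unit 3B: $2,050 · Unit 4A: $1,360 · Unit PH1: $5,990

Metered usage total 6,304; floor area total 7,192.
Composite weights (45% metered usage + 55% floor area): Unit 3B 0.2182; Unit 4A 0.1445; Unit PH1 0.6373.
Unrounded shares: Unit 3B 2,051.34; Unit 4A 1,358.33; Unit PH1 5,990.33.
Rounded to nearest $10: Unit 3B $2,050; Unit 4A $1,360; Unit PH1 $5,990. Sum = $9,400.
Sum already equals the total — no adjustment.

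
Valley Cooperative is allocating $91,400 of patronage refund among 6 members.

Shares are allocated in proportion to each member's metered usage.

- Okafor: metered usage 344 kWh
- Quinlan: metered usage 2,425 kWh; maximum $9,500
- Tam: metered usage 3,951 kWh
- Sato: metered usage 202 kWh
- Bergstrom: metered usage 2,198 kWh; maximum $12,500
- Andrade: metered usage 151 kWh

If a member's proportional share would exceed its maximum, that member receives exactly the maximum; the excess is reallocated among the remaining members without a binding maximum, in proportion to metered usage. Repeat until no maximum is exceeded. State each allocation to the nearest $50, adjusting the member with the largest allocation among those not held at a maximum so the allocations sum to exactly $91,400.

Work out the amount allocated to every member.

Combined metered usage = 9,271.
Pro-rata shares before constraints: Okafor 3,391.39; Quinlan 23,907.35; Tam 38,951.72; Sato 1,991.46; Bergstrom 21,669.42; Andrade 1,488.66.
Held at cap: Quinlan ($9,500), Bergstrom ($12,500); remaining pool $69,400 reallocated over remaining metered usage 4,648.
Remaining shares: Okafor 5,136.32 → $5,150; Tam 58,992.99 → $59,000; Sato 3,016.09 → $3,000; Andrade 2,254.60 → $2,250.

Okafor: $5,150 · Quinlan: $9,500 · Tam: $59,000 · Sato: $3,000 · Bergstrom: $12,500 · Andrade: $2,250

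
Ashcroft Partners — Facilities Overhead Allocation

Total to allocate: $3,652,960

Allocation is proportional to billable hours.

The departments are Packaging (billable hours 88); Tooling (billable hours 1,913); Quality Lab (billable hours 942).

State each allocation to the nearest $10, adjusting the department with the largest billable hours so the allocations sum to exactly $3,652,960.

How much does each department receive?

Packaging: $109,230; Tooling: $2,374,480; Quality Lab: $1,169,250

Total billable hours = 2,943.
Pro-rata amounts: Packaging 88/2,943 × $3,652,960 = 109,228.84; Tooling 1,913/2,943 × $3,652,960 = 2,374,486.06; Quality Lab 942/2,943 × $3,652,960 = 1,169,245.10.
At nearest $10: Packaging $109,230; Tooling $2,374,490; Quality Lab $1,169,250. Sum = $3,652,970.
Difference $3,652,960 − $3,652,970 = −$10 applied to largest billable hours (Tooling): Tooling becomes $2,374,480.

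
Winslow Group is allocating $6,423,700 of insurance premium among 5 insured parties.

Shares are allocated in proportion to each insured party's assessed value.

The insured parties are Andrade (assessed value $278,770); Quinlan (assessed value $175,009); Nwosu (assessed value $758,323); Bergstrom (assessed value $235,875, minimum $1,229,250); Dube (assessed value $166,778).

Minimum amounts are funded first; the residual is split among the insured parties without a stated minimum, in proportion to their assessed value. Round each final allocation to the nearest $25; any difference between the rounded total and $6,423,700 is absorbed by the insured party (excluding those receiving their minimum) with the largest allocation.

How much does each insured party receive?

Guaranteed amounts: Bergstrom $1,229,250. Residual $5,194,450.
Residual split over remaining assessed value 1,378,880: Andrade 1,050,168.85 → $1,050,175; Quinlan 659,285.43 → $659,275; Nwosu 2,856,717.70 → $2,856,725; Dube 628,278.01 → $628,275.

Andrade: $1,050,175 · Quinlan: $659,275 · Nwosu: $2,856,725 · Bergstrom: $1,229,250 · Dube: $628,275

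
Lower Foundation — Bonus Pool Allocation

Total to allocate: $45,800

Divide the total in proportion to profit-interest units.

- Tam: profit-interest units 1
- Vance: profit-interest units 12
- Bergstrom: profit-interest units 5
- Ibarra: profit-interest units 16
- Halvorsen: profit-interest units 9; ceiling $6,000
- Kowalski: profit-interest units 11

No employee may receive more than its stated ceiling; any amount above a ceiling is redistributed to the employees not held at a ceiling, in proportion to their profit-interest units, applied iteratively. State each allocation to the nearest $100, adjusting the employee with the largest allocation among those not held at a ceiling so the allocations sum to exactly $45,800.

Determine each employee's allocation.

Sum of profit-interest units: 54.
Pro-rata shares before constraints: Tam 848.15; Vance 10,177.78; Bergstrom 4,240.74; Ibarra 13,570.37; Halvorsen 7,633.33; Kowalski 9,329.63.
Cap binds for Halvorsen ($6,000); residual $39,800 reallocated over remaining profit-interest units 45.
Redistributed shares: Tam 884.44 → $900; Vance 10,613.33 → $10,600; Bergstrom 4,422.22 → $4,400; Ibarra 14,151.11 → $14,200; Kowalski 9,728.89 → $9,700.

Tam: $900; Vance: $10,600; Bergstrom: $4,400; Ibarra: $14,200; Halvorsen: $6,000; Kowalski: $9,700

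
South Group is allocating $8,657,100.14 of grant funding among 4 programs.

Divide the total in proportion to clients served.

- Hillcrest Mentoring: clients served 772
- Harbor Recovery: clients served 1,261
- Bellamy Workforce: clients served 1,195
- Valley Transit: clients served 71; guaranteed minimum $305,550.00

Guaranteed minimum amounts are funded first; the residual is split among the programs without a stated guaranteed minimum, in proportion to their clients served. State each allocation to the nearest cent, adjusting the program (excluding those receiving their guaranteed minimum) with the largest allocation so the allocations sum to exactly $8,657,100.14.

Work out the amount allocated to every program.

Guaranteed amounts: Valley Transit $305,550.00. Residual $8,351,550.14.
Residual split over remaining clients served 3,228: Hillcrest Mentoring 1,997,334.7918 → $1,997,334.79; Harbor Recovery 3,262,485.9748 → $3,262,485.97; Bellamy Workforce 3,091,729.3734 → $3,091,729.37.
Rounding difference +$0.01 applied to Harbor Recovery → $3,262,485.98.

Hillcrest Mentoring: $1,997,334.79 | Harbor Recovery: $3,262,485.98 | Bellamy Workforce: $3,091,729.37 | Valley Transit: $305,550.00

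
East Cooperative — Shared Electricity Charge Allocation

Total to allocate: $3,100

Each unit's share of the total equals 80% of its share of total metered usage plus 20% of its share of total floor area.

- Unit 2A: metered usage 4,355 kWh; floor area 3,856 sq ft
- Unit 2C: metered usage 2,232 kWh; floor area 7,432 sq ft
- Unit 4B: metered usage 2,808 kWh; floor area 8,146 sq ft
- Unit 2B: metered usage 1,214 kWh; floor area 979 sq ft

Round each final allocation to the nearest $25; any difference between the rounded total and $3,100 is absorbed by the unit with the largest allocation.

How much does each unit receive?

Unit 2A: $1,125; Unit 2C: $750; Unit 4B: $900; Unit 2B: $325

Metered usage total 10,609; floor area total 20,413.
Composite weights (80% metered usage + 20% floor area): Unit 2A 0.3662; Unit 2C 0.2411; Unit 4B 0.2916; Unit 2B 0.1011.
Unrounded shares: Unit 2A 1,135.16; Unit 2C 747.49; Unit 4B 903.83; Unit 2B 313.52.
At nearest $25: Unit 2A $1,125; Unit 2C $750; Unit 4B $900; Unit 2B $325. Sum = $3,100.
No rounding difference to absorb.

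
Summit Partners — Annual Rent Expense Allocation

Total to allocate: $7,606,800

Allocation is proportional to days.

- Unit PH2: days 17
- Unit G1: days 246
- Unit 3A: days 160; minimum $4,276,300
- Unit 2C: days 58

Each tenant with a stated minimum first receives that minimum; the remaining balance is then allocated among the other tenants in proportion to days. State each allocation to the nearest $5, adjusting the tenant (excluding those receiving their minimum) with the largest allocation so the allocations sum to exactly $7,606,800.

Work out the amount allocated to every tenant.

Minimums first: Unit 3A $4,276,300. Remaining pool $3,330,500.
Remaining pool split over remaining days 321: Unit PH2 176,381.62 → $176,380; Unit G1 2,552,345.79 → $2,552,345; Unit 2C 601,772.59 → $601,775.

Unit PH2: $176,380 | Unit G1: $2,552,345 | Unit 3A: $4,276,300 | Unit 2C: $601,775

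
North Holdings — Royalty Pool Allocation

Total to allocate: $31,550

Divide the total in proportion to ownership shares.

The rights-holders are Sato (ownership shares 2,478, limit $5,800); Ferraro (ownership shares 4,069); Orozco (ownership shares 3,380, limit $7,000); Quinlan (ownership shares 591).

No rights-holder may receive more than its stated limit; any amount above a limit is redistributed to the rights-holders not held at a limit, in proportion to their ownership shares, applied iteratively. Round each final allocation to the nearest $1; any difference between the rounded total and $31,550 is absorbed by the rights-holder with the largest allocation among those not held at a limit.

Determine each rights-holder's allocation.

Sato: $5,800; Ferraro: $16,372; Orozco: $7,000; Quinlan: $2,378

Ownership shares total: 10,518.
Proportional shares (ignoring caps): Sato 7,433.06; Ferraro 12,205.45; Orozco 10,138.71; Quinlan 1,772.78.
Held at cap: Sato ($5,800), Orozco ($7,000); remaining pool $18,750 reallocated over remaining ownership shares 4,660.
Redistributed shares: Ferraro 16,372.05 → $16,372; Quinlan 2,377.95 → $2,378.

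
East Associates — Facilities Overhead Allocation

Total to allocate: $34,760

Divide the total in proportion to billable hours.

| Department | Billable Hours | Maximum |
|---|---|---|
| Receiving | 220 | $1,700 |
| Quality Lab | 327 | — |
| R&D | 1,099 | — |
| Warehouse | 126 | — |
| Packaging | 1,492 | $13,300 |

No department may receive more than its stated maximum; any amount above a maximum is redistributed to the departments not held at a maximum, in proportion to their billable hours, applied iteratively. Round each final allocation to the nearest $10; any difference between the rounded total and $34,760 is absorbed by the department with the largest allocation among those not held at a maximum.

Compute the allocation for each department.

Receiving: $1,700; Quality Lab: $4,160; R&D: $14,000; Warehouse: $1,600; Packaging: $13,300

Total billable hours = 3,264.
Proportional shares (ignoring caps): Receiving 2,342.89; Quality Lab 3,482.39; R&D 11,703.81; Warehouse 1,341.84; Packaging 15,889.07.
Capped: Receiving ($1,700), Packaging ($13,300); balance $19,760 reallocated over remaining billable hours 1,552.
Redistributed shares: Quality Lab 4,163.35 → $4,160; R&D 13,992.42 → $13,990; Warehouse 1,604.23 → $1,600.
Rounding difference +$10 applied to R&D → $14,000.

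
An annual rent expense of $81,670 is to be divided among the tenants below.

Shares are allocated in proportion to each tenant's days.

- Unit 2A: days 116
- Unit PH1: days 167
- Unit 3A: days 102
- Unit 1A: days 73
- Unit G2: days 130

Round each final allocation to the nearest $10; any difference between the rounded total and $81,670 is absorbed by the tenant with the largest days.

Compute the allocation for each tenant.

Unit 2A: $16,110 | Unit PH1: $23,190 | Unit 3A: $14,170 | Unit 1A: $10,140 | Unit G2: $18,060

Days total: 116 + 167 + 102 + 73 + 130 = 588.
Raw shares: Unit 2A 16,111.77; Unit PH1 23,195.39; Unit 3A 14,167.24; Unit 1A 10,139.30; Unit G2 18,056.29.
After rounding ($10): Unit 2A $16,110; Unit PH1 $23,200; Unit 3A $14,170; Unit 1A $10,140; Unit G2 $18,060. Sum = $81,680.
Difference $81,670 − $81,680 = −$10 applied to largest days (Unit PH1): Unit PH1 becomes $23,190.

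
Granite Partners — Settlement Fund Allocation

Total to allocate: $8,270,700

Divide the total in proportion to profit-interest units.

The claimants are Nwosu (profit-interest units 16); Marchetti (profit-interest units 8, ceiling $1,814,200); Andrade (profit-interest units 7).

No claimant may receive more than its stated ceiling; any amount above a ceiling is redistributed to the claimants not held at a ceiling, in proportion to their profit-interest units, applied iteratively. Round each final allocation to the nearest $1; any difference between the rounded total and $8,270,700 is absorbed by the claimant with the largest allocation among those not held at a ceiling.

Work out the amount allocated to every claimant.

Nwosu: $4,491,478 | Marchetti: $1,814,200 | Andrade: $1,965,022

Combined profit-interest units = 31.
Pro-rata shares before constraints: Nwosu 4,268,748.39; Marchetti 2,134,374.19; Andrade 1,867,577.42.
Capped: Marchetti ($1,814,200); residual $6,456,500 reallocated over remaining profit-interest units 23.
Redistributed shares: Nwosu 4,491,478.26 → $4,491,478; Andrade 1,965,021.74 → $1,965,022.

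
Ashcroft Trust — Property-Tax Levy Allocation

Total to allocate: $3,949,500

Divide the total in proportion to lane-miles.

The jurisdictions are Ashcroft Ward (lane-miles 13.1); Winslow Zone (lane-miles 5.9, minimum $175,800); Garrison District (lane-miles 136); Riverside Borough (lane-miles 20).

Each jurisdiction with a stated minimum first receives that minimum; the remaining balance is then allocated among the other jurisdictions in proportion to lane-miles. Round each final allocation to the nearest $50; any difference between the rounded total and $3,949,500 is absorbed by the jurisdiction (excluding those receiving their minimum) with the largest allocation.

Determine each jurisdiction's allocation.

Ashcroft Ward: $292,350; Winslow Zone: $175,800; Garrison District: $3,035,000; Riverside Borough: $446,350

Guaranteed amounts: Winslow Zone $175,800. Remaining pool $3,773,700.
Remaining pool split over remaining lane-miles 169.1: Ashcroft Ward 292,344.59 → $292,350; Garrison District 3,035,027.79 → $3,035,050; Riverside Borough 446,327.62 → $446,350.
Rounding difference −$50 applied to Garrison District → $3,035,000.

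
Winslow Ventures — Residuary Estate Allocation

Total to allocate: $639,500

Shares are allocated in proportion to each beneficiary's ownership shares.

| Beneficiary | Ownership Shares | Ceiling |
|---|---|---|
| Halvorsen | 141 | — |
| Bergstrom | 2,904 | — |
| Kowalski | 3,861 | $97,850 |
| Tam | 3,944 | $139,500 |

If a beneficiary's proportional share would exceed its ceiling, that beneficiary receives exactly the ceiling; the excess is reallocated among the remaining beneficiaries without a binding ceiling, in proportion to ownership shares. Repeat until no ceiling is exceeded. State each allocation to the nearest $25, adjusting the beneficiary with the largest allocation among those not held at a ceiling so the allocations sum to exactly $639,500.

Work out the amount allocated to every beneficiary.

Halvorsen: $18,625; Bergstrom: $383,525; Kowalski: $97,850; Tam: $139,500

Combined ownership shares = 10,850.
Unconstrained shares: Halvorsen 8,310.55; Bergstrom 171,162.03; Kowalski 227,567.70; Tam 232,459.72.
Cap binds for Kowalski ($97,850), Tam ($139,500); balance $402,150 reallocated over remaining ownership shares 3,045.
Shares after redistribution: Halvorsen 18,621.72 → $18,625; Bergstrom 383,528.28 → $383,525.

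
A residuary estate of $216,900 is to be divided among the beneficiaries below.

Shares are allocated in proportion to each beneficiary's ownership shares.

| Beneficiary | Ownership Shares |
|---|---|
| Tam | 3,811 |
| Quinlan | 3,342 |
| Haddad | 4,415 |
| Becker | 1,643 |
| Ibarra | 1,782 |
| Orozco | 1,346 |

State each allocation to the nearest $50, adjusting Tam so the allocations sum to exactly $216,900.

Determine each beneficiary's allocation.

Combined ownership shares = 16,339.
Raw shares: Tam 3,811/16,339 × $216,900 = 50,590.97; Quinlan 3,342/16,339 × $216,900 = 44,365.00; Haddad 4,415/16,339 × $216,900 = 58,609.06; Becker 1,643/16,339 × $216,900 = 21,810.80; Ibarra 1,782/16,339 × $216,900 = 23,656.03; Orozco 1,346/16,339 × $216,900 = 17,868.13.
Rounded to nearest $50: Tam $50,600; Quinlan $44,350; Haddad $58,600; Becker $21,800; Ibarra $23,650; Orozco $17,850. Sum = $216,850.
Difference $216,900 − $216,850 = +$50 applied to Tam: Tam becomes $50,650.

Tam: $50,650 | Quinlan: $44,350 | Haddad: $58,600 | Becker: $21,800 | Ibarra: $23,650 | Orozco: $17,850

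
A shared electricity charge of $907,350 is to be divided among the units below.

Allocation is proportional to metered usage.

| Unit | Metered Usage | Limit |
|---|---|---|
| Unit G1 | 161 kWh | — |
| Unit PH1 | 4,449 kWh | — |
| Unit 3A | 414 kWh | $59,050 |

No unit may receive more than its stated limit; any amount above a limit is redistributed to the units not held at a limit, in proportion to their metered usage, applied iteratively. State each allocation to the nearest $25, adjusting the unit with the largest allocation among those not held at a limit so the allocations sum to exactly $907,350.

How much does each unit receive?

Combined metered usage = 5,024.
Pro-rata shares before constraints: Unit G1 29,077.10; Unit PH1 803,503.21; Unit 3A 74,769.69.
Capped: Unit 3A ($59,050); balance $848,300 reallocated over remaining metered usage 4,610.
Redistributed shares: Unit G1 29,626.10 → $29,625; Unit PH1 818,673.90 → $818,675.

Unit G1: $29,625 | Unit PH1: $818,675 | Unit 3A: $59,050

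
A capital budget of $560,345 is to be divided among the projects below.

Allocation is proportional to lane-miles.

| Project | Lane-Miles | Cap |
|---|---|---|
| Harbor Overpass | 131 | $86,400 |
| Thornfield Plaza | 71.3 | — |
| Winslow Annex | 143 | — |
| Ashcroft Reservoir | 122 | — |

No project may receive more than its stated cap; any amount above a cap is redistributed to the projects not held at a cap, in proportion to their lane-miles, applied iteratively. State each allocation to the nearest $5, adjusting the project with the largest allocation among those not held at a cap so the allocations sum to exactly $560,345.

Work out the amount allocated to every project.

Harbor Overpass: $86,400 | Thornfield Plaza: $100,485 | Winslow Annex: $201,525 | Ashcroft Reservoir: $171,935

Combined lane-miles = 467.3.
Proportional shares (ignoring caps): Harbor Overpass 157,083.66; Thornfield Plaza 85,496.68; Winslow Annex 171,473.00; Ashcroft Reservoir 146,291.65.
Held at cap: Harbor Overpass ($86,400); residual $473,945 reallocated over remaining lane-miles 336.3.
Shares after redistribution: Thornfield Plaza 100,482.54 → $100,485; Winslow Annex 201,528.80 → $201,530; Ashcroft Reservoir 171,933.66 → $171,935.
Rounding difference −$5 applied to Winslow Annex → $201,525.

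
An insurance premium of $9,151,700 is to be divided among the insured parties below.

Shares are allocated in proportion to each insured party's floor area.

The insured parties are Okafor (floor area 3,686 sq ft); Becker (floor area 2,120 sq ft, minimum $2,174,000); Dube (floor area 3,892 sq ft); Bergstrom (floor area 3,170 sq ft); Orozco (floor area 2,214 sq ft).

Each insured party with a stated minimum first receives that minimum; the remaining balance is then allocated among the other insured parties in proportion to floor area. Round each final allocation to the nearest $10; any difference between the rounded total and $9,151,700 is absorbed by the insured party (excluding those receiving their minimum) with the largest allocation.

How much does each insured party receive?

Minimums first: Becker $2,174,000. Residual $6,977,700.
Residual split over remaining floor area 12,962: Okafor 1,984,246.43 → $1,984,250; Dube 2,095,140.29 → $2,095,140; Bergstrom 1,706,473.46 → $1,706,470; Orozco 1,191,839.82 → $1,191,840.

Okafor: $1,984,250 | Becker: $2,174,000 | Dube: $2,095,140 | Bergstrom: $1,706,470 | Orozco: $1,191,840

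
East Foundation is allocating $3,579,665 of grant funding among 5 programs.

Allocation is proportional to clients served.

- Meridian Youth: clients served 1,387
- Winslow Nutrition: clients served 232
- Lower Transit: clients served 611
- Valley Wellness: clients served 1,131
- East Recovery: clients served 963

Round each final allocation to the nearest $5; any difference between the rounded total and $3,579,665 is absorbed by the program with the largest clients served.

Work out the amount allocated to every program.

Clients served total: 1,387 + 232 + 611 + 1,131 + 963 = 4,324.
Raw shares: Meridian Youth 1,148,241.29; Winslow Nutrition 192,063.43; Lower Transit 505,822.23; Valley Wellness 936,309.23; East Recovery 797,228.81.
At nearest $5: Meridian Youth $1,148,240; Winslow Nutrition $192,065; Lower Transit $505,820; Valley Wellness $936,310; East Recovery $797,230. Sum = $3,579,665.
No rounding difference to absorb.

Meridian Youth: $1,148,240 · Winslow Nutrition: $192,065 · Lower Transit: $505,820 · Valley Wellness: $936,310 · East Recovery: $797,230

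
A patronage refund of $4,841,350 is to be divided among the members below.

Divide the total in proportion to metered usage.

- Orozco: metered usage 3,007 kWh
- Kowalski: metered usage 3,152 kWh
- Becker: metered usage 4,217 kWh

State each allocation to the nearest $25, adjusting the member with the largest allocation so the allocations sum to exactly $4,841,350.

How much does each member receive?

Combined metered usage = 10,376.
Unrounded shares: Orozco 3,007/10,376 × $4,841,350 = 1,403,039.65; Kowalski 3,152/10,376 × $4,841,350 = 1,470,695.37; Becker 4,217/10,376 × $4,841,350 = 1,967,614.97.
After rounding ($25): Orozco $1,403,050; Kowalski $1,470,700; Becker $1,967,625. Sum = $4,841,375.
Difference $4,841,350 − $4,841,375 = −$25 applied to largest allocation (Becker): Becker becomes $1,967,600.

Orozco: $1,403,050; Kowalski: $1,470,700; Becker: $1,967,600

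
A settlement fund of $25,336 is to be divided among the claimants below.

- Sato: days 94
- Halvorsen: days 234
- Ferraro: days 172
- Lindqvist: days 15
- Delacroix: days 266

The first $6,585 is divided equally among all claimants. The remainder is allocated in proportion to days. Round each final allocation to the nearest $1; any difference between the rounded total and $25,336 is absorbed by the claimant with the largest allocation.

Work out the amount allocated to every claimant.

Equal tier: $6,585 ÷ 5 = $1,317 apiece.
Remainder $18,751 by days (total 781): Sato 2,256.84 → $2,257; Halvorsen 5,618.10 → $5,618; Ferraro 4,129.54 → $4,130; Lindqvist 360.13 → $360; Delacroix 6,386.38 → $6,386.
Totals: Sato $1,317 + $2,257 = $3,574; Halvorsen $1,317 + $5,618 = $6,935; Ferraro $1,317 + $4,130 = $5,447; Lindqvist $1,317 + $360 = $1,677; Delacroix $1,317 + $6,386 = $7,703.

Sato: $3,574 · Halvorsen: $6,935 · Ferraro: $5,447 · Lindqvist: $1,677 · Delacroix: $7,703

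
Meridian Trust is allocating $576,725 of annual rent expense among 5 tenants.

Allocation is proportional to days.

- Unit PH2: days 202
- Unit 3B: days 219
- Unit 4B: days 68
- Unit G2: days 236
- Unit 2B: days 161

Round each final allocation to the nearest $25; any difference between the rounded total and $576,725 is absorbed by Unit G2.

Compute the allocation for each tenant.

Days total: 886.
Proportional shares: Unit PH2 202/886 × $576,725 = 131,488.09; Unit 3B 219/886 × $576,725 = 142,553.92; Unit 4B 68/886 × $576,725 = 44,263.32; Unit G2 236/886 × $576,725 = 153,619.75; Unit 2B 161/886 × $576,725 = 104,799.92.
Rounded to nearest $25: Unit PH2 $131,500; Unit 3B $142,550; Unit 4B $44,275; Unit G2 $153,625; Unit 2B $104,800. Sum = $576,750.
Difference $576,725 − $576,750 = −$25 applied to Unit G2: Unit G2 becomes $153,600.

Unit PH2: $131,500; Unit 3B: $142,550; Unit 4B: $44,275; Unit G2: $153,600; Unit 2B: $104,800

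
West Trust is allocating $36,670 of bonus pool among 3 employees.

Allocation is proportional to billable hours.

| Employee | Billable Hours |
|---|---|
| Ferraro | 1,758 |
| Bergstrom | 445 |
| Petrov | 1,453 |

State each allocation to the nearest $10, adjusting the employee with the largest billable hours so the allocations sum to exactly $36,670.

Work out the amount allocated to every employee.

Billable hours total: 1,758 + 445 + 1,453 = 3,656.
Raw shares: Ferraro 17,632.89; Bergstrom 4,463.39; Petrov 14,573.72.
Rounded to nearest $10: Ferraro $17,630; Bergstrom $4,460; Petrov $14,570. Sum = $36,660.
Difference $36,670 − $36,660 = +$10 applied to largest billable hours (Ferraro): Ferraro becomes $17,640.

Ferraro: $17,640 | Bergstrom: $4,460 | Petrov: $14,570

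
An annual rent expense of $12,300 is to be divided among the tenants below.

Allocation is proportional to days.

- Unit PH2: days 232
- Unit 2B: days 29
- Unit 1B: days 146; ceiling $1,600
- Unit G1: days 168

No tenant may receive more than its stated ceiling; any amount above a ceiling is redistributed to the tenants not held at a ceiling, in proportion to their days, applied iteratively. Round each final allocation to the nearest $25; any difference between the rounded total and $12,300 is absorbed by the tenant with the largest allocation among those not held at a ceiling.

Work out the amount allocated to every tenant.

Unit PH2: $5,775 | Unit 2B: $725 | Unit 1B: $1,600 | Unit G1: $4,200

Total days = 575.
Proportional shares (ignoring caps): Unit PH2 4,962.78; Unit 2B 620.35; Unit 1B 3,123.13; Unit G1 3,593.74.
Cap binds for Unit 1B ($1,600); residual $10,700 reallocated over remaining days 429.
Redistributed shares: Unit PH2 5,786.48 → $5,775; Unit 2B 723.31 → $725; Unit G1 4,190.21 → $4,200.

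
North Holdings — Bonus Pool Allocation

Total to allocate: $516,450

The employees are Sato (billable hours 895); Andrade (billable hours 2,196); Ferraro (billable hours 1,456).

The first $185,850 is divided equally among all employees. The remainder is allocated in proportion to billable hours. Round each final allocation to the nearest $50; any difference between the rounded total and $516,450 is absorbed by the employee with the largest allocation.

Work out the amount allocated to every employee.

Sato: $127,000 | Andrade: $221,650 | Ferraro: $167,800

$185,850 shared equally gives $61,950 per employee.
Remainder $330,600 by billable hours (total 4,547): Sato 65,073.02 → $65,050; Andrade 159,665.19 → $159,650; Ferraro 105,861.80 → $105,850.
Rounding difference +$50 on remainder applied to Andrade.
Totals: Sato $61,950 + $65,050 = $127,000; Andrade $61,950 + $159,700 = $221,650; Ferraro $61,950 + $105,850 = $167,800.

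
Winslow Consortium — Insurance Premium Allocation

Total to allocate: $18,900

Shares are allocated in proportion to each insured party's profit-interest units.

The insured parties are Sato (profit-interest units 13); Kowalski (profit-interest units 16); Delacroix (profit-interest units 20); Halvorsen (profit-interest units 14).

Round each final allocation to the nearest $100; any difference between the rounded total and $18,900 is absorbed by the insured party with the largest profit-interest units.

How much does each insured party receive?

Sum of profit-interest units: 13 + 16 + 20 + 14 = 63.
Raw shares: Sato 3,900.00; Kowalski 4,800.00; Delacroix 6,000.00; Halvorsen 4,200.00.
After rounding ($100): Sato $3,900; Kowalski $4,800; Delacroix $6,000; Halvorsen $4,200. Sum = $18,900.
No rounding difference to absorb.

Sato: $3,900; Kowalski: $4,800; Delacroix: $6,000; Halvorsen: $4,200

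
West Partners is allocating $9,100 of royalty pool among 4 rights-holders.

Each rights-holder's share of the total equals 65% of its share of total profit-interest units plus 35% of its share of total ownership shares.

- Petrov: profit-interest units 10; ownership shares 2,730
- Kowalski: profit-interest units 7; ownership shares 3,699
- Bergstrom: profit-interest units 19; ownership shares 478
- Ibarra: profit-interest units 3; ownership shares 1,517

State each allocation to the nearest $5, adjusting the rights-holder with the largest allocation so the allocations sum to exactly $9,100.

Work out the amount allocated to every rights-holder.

Petrov: $2,550; Kowalski: $2,460; Bergstrom: $3,060; Ibarra: $1,030

Profit-interest units total 39; ownership shares total 8,424.
Composite weights (65% profit-interest units + 35% ownership shares): Petrov 0.2801; Kowalski 0.2704; Bergstrom 0.3365; Ibarra 0.1130.
Proportional shares: Petrov 2,548.84; Kowalski 2,460.21; Bergstrom 3,062.39; Ibarra 1,028.56.
At nearest $5: Petrov $2,550; Kowalski $2,460; Bergstrom $3,060; Ibarra $1,030. Sum = $9,100.
Rounded total matches; no reconciliation needed.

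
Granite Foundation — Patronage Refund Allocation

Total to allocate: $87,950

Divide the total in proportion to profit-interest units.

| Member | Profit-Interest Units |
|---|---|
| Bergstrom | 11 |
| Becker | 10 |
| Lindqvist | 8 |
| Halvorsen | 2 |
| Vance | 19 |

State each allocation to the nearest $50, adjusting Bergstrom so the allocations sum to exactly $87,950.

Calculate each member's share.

Bergstrom: $19,400; Becker: $17,600; Lindqvist: $14,050; Halvorsen: $3,500; Vance: $33,400

Combined profit-interest units = 50.
Raw shares: Bergstrom 11/50 × $87,950 = 19,349.00; Becker 10/50 × $87,950 = 17,590.00; Lindqvist 8/50 × $87,950 = 14,072.00; Halvorsen 2/50 × $87,950 = 3,518.00; Vance 19/50 × $87,950 = 33,421.00.
Rounded to nearest $50: Bergstrom $19,350; Becker $17,600; Lindqvist $14,050; Halvorsen $3,500; Vance $33,400. Sum = $87,900.
Difference $87,950 − $87,900 = +$50 applied to Bergstrom: Bergstrom becomes $19,400.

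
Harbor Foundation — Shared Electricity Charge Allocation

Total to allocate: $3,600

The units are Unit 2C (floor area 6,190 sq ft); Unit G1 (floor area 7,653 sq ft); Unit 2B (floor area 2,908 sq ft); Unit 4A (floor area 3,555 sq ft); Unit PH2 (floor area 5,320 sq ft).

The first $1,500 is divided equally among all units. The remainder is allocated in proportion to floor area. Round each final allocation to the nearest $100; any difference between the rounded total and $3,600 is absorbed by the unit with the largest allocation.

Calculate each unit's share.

Unit 2C: $800; Unit G1: $1,000; Unit 2B: $500; Unit 4A: $600; Unit PH2: $700

$1,500 shared equally gives $300 per unit.
Remainder $2,100 by floor area (total 25,626): Unit 2C 507.26 → $500; Unit G1 627.15 → $600; Unit 2B 238.30 → $200; Unit 4A 291.33 → $300; Unit PH2 435.96 → $400.
Rounding difference +$100 on remainder applied to Unit G1.
Totals: Unit 2C $300 + $500 = $800; Unit G1 $300 + $700 = $1,000; Unit 2B $300 + $200 = $500; Unit 4A $300 + $300 = $600; Unit PH2 $300 + $400 = $700.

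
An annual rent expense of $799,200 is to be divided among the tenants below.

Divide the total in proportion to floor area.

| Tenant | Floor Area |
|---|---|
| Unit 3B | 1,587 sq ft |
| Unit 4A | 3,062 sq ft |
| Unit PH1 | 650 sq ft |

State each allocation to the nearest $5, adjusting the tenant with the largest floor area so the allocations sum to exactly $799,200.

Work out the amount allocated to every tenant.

Combined floor area = 1,587 + 3,062 + 650 = 5,299.
Unrounded shares: Unit 3B 239,352.78; Unit 4A 461,813.63; Unit PH1 98,033.59.
After rounding ($5): Unit 3B $239,355; Unit 4A $461,815; Unit PH1 $98,035. Sum = $799,205.
Difference $799,200 − $799,205 = −$5 applied to largest floor area (Unit 4A): Unit 4A becomes $461,810.

Unit 3B: $239,355; Unit 4A: $461,810; Unit PH1: $98,035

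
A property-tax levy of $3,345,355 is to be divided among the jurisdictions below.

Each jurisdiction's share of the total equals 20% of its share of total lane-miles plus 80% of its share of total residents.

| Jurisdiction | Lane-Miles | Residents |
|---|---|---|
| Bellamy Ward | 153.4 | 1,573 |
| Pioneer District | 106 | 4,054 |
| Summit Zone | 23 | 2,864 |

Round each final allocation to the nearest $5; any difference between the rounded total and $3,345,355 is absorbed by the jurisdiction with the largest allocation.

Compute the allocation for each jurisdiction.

Bellamy Ward: $859,235 | Pioneer District: $1,528,920 | Summit Zone: $957,200

Totals — lane-miles 282.4, residents 8,491.
Combined weights (20% lane-miles + 80% residents): Bellamy Ward 0.2568; Pioneer District 0.4570; Summit Zone 0.2861.
Unrounded shares: Bellamy Ward 859,235.05; Pioneer District 1,528,921.53; Summit Zone 957,198.41.
After rounding ($5): Bellamy Ward $859,235; Pioneer District $1,528,920; Summit Zone $957,200. Sum = $3,345,355.
Rounded total matches; no reconciliation needed.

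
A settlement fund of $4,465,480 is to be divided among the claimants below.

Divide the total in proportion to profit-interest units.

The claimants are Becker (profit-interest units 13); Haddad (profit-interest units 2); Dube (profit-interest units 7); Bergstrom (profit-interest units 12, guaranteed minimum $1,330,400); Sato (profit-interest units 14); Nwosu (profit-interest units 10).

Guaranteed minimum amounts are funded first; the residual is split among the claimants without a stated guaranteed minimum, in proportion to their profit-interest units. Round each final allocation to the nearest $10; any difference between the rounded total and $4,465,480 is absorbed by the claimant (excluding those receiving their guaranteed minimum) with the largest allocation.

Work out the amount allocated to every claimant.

Guaranteed amounts: Bergstrom $1,330,400. Remaining pool $3,135,080.
Remaining pool split over remaining profit-interest units 46: Becker 886,000.87 → $886,000; Haddad 136,307.83 → $136,310; Dube 477,077.39 → $477,080; Sato 954,154.78 → $954,150; Nwosu 681,539.13 → $681,540.

Becker: $886,000 | Haddad: $136,310 | Dube: $477,080 | Bergstrom: $1,330,400 | Sato: $954,150 | Nwosu: $681,540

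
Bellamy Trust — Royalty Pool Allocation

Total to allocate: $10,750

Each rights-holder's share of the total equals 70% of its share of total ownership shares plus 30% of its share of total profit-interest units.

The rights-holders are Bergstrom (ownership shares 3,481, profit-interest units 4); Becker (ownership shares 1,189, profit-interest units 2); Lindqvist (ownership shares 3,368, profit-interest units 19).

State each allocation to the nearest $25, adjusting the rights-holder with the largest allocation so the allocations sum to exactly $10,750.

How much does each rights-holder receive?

Totals — ownership shares 8,038, profit-interest units 25.
Composite weights (70% ownership shares + 30% profit-interest units): Bergstrom 0.3511; Becker 0.1275; Lindqvist 0.5213.
Pro-rata amounts: Bergstrom 3,774.84; Becker 1,371.12; Lindqvist 5,604.05.
After rounding ($25): Bergstrom $3,775; Becker $1,375; Lindqvist $5,600. Sum = $10,750.
Sum already equals the total — no adjustment.

Bergstrom: $3,775 | Becker: $1,375 | Lindqvist: $5,600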